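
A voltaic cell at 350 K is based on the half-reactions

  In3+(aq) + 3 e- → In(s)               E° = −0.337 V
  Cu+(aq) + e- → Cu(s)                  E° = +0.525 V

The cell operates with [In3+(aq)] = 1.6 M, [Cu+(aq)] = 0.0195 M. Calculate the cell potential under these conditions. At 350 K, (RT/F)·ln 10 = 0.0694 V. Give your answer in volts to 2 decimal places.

Since E°(Cu⁺/Cu) > E°(In³⁺/In), Cu⁺/Cu serves as the cathode.
E°cell = +0.525 − (−0.337) = +0.862 V, with n = 3 electrons transferred.
Balancing gives 3 Cu+(aq) + In(s) → 3 Cu(s) + In3+(aq); hence Q = [In3+(aq)] / [Cu+(aq)]^3 = 2.16×10^5 (log Q = 5.334).
Applying E = E° − (RT ln10/nF)·log Q gives +0.862 − (0.0694/3)(5.334) = +0.74 V.

+0.74 V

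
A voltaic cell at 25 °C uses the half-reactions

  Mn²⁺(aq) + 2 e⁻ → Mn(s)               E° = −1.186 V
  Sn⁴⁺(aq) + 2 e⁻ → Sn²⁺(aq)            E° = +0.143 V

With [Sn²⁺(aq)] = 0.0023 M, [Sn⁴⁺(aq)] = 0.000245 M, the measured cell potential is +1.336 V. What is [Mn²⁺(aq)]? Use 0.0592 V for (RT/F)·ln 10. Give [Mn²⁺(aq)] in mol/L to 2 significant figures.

The Sn⁴⁺/Sn²⁺ couple has the larger reduction potential, so it is the cathode: E°cell = +0.143 − (−1.186) = +1.329 V and n = 2.
Rearranging E = E° − (0.0592/n)·log Q gives log Q = 2(+1.329 − (+1.336))/0.0592 = −0.236.
The balanced reaction is Sn⁴⁺(aq) + Mn(s) → Sn²⁺(aq) + Mn²⁺(aq), so Q = ([Sn²⁺(aq)]·[Mn²⁺(aq)]) / [Sn⁴⁺(aq)].
Solving for the unknown gives log [Mn²⁺(aq)] = −1.209, so [Mn²⁺(aq)] ≈ 0.062 M.

0.062 M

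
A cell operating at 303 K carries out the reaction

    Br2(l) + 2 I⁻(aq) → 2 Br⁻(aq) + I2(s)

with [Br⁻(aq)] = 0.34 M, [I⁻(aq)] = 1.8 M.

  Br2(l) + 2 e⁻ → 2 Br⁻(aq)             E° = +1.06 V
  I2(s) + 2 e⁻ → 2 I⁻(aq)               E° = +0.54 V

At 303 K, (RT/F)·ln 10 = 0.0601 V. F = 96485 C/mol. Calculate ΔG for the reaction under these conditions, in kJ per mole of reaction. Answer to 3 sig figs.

−109 kJ/mol

The standard cell potential is +1.06 − (+0.54) = +0.52 V, with n = 2 electrons in the balanced equation.
Q = [Br⁻(aq)]^2 / [I⁻(aq)]^2 = 0.0357, so log Q = −1.448 and E = +0.52 − (0.0601/2)(−1.448) = +0.5635 V.
ΔG = −nFE = −(2)(96485)(+0.5635) J/mol = −109 kJ/mol.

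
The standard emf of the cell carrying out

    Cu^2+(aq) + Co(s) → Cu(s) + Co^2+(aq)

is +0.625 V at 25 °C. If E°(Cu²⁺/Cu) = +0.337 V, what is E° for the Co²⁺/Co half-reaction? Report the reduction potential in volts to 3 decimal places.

In the reaction as written the Cu²⁺/Cu couple is reduced (cathode) and Co²⁺/Co is oxidized (anode), so E°cell = E°(Cu²⁺/Cu) − E°(Co²⁺/Co).
E°(Co²⁺/Co) = E°(cathode) − E°cell = +0.337 − (+0.625) = −0.288 V.

−0.288 V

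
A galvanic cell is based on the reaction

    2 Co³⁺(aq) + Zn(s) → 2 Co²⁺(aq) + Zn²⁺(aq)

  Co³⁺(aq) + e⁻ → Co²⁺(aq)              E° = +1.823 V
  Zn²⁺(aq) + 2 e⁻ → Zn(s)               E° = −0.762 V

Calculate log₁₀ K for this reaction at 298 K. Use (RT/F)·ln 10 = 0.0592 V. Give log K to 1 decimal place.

log K = 87.3

The Co³⁺/Co²⁺ couple is reduced (cathode); E°cell = +1.823 − (−0.762) = +2.585 V with n = 2.
At equilibrium E = 0, so log K = nE°cell / 0.0592 = (2)(+2.585) / 0.0592 = 87.3.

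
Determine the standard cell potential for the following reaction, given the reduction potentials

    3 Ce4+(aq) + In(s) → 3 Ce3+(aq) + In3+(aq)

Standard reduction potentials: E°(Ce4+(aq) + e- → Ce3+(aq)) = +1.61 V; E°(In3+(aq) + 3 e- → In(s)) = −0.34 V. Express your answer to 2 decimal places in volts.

+1.95 V

In the reaction as written, Ce4+(aq) is reduced (cathode) and In3+(aq) is produced by oxidation at the anode.
E°cell = E°(cathode) − E°(anode) = +1.61 − (−0.34) = +1.95 V.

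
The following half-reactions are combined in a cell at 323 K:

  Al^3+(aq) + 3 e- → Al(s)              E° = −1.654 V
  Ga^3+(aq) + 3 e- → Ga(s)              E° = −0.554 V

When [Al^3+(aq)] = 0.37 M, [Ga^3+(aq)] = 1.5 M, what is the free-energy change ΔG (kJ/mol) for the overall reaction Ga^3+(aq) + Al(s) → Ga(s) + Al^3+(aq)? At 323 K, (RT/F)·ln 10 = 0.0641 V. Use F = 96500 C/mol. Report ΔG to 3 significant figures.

−322 kJ/mol

E°cell = −0.554 − (−1.654) = +1.100 V; the balanced reaction transfers n = 3 electrons.
Here Q = [Al^3+(aq)] / [Ga^3+(aq)] = 0.247 (log Q = −0.608), giving E = +1.100 − (0.0641/3)·(−0.608) = +1.1130 V.
Then ΔG = −nFE = −3 × 96500 × +1.1130 J/mol = −322 kJ/mol.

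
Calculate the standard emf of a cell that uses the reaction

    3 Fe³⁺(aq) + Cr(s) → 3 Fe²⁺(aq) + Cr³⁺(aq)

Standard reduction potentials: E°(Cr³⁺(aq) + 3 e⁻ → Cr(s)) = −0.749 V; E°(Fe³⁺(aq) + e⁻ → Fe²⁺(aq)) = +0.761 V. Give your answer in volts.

+1.510 V

Fe³⁺(aq) gains electrons, so the Fe³⁺/Fe²⁺ couple is the cathode; the Cr³⁺/Cr couple is the anode.
E°cell = E°(cathode) − E°(anode) = +0.761 − (−0.749) = +1.510 V.
The positive value indicates the reaction is spontaneous as written.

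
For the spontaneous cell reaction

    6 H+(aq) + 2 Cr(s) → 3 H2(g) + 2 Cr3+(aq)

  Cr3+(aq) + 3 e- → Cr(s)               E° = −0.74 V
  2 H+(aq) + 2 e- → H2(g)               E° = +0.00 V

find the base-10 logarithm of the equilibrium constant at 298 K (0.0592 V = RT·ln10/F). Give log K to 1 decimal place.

The 2H⁺/H₂ couple is reduced (cathode); E°cell = +0.00 − (−0.74) = +0.74 V with n = 6.
At equilibrium E = 0, so log K = nE°cell / 0.0592 = (6)(+0.74) / 0.0592 = 75.0.

log K = 75.0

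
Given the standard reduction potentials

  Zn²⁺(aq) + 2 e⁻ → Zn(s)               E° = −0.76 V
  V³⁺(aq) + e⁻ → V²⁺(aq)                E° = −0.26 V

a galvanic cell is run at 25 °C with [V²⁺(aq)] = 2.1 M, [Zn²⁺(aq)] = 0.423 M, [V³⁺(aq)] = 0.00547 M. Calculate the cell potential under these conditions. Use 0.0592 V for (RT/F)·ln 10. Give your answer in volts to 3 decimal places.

Since E°(V³⁺/V²⁺) > E°(Zn²⁺/Zn), V³⁺/V²⁺ serves as the cathode.
E°cell = E°cat − E°an = −0.26 − (−0.76) = +0.50 V; n = 2.
The balanced reaction is 2 V³⁺(aq) + Zn(s) → 2 V²⁺(aq) + Zn²⁺(aq), so Q = ([V²⁺(aq)]^2·[Zn²⁺(aq)]) / [V³⁺(aq)]^2 = 6.23×10^4 and log Q = 4.795.
E = E° − (0.0592/n)·log Q = +0.50 − (0.0592/2)(4.795) = +0.358 V.

+0.358 V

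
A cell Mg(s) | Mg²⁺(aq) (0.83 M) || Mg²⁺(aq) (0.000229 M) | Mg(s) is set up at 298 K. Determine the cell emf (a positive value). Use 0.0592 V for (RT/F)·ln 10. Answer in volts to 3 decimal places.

0.105 V

For a concentration cell E°cell = 0, since both electrodes use the same couple.
The compartment with the higher Mg²⁺(aq) concentration (0.83 M) acts as the cathode; ions are reduced there and produced at the dilute (0.000229 M) anode.
With n = 2, Ecell = −(0.0592/2)·log([dilute]/[conc]) = −(0.0592/2)·log(0.000229/0.83) = +0.105 V.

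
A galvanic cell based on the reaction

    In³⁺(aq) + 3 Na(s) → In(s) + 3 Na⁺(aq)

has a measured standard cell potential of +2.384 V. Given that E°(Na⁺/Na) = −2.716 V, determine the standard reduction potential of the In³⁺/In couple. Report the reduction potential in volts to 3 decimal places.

In the reaction as written the In³⁺/In couple is reduced (cathode) and Na⁺/Na is oxidized (anode), so E°cell = E°(In³⁺/In) − E°(Na⁺/Na).
E°(In³⁺/In) = E°cell + E°(anode) = +2.384 + (−2.716) = −0.332 V.

−0.332 V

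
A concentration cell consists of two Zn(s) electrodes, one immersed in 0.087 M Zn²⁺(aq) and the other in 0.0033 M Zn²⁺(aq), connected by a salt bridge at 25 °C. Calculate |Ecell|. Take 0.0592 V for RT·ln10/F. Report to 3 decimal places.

0.042 V

For a concentration cell E°cell = 0, since both electrodes use the same couple.
The compartment with the higher Zn²⁺(aq) concentration (0.087 M) acts as the cathode; ions are reduced there and produced at the dilute (0.0033 M) anode.
With n = 2, Ecell = −(0.0592/2)·log([dilute]/[conc]) = −(0.0592/2)·log(0.0033/0.087) = +0.042 V.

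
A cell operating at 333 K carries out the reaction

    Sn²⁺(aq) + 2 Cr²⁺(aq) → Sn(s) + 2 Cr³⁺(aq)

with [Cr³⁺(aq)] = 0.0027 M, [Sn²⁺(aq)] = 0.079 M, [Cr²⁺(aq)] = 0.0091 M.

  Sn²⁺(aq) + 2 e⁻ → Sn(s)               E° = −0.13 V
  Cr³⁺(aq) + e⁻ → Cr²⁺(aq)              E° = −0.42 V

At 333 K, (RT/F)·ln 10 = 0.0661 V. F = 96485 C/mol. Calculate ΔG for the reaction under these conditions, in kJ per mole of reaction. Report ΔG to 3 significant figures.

With Sn²⁺/Sn reduced at the cathode, E°cell = −0.13 − (−0.42) = +0.29 V and n = 2.
The reaction quotient is [Cr³⁺(aq)]^2 / ([Sn²⁺(aq)]·[Cr²⁺(aq)]^2) = 1.11; by Nernst, E = +0.29 − (0.0661/2)(0.047) = +0.2884 V.
ΔG = −nFE = −(2)(96485)(+0.2884) J/mol = −55.7 kJ/mol.

−55.7 kJ/mol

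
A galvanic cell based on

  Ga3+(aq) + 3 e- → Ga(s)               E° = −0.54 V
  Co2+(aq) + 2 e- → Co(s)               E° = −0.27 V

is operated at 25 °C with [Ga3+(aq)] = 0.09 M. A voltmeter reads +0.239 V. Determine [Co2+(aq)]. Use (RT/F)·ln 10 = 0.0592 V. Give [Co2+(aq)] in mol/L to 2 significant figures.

Co²⁺/Co is the cathode (higher E°); E°cell = −0.27 − (−0.54) = +0.27 V with n = 6.
From the Nernst equation, log Q = n(E° − E)/0.0592 = 6·(+0.27 − (+0.239))/0.0592 = 3.142.
For 3 Co2+(aq) + 2 Ga(s) → 3 Co(s) + 2 Ga3+(aq), the reaction quotient is Q = [Ga3+(aq)]^2 / [Co2+(aq)]^3.
Substituting the known concentrations and solving, log [Co2+(aq)] = −1.745 and [Co2+(aq)] = 0.018 M.

0.018 M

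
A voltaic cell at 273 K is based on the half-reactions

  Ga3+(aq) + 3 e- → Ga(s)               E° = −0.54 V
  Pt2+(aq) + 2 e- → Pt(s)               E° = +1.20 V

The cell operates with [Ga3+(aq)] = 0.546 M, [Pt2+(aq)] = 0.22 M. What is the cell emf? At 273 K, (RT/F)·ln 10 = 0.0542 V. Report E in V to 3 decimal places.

Since E°(Pt²⁺/Pt) > E°(Ga³⁺/Ga), Pt²⁺/Pt serves as the cathode.
E°cell = +1.20 − (−0.54) = +1.74 V, with n = 6 electrons transferred.
For the overall reaction 3 Pt2+(aq) + 2 Ga(s) → 3 Pt(s) + 2 Ga3+(aq), Q = [Ga3+(aq)]^2 / [Pt2+(aq)]^3 = 28, giving log Q = 1.447.
Applying E = E° − (RT ln10/nF)·log Q gives +1.74 − (0.0542/6)(1.447) = +1.727 V.

+1.727 V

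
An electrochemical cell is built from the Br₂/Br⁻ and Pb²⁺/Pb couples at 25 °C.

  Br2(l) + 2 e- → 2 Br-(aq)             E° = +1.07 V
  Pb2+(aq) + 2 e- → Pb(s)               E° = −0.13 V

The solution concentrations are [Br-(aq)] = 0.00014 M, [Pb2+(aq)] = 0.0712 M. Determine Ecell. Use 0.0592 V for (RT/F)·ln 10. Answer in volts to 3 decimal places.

+1.462 V

Br₂/Br⁻ is reduced (cathode, E° = +1.07 V) and Pb²⁺/Pb is oxidized (anode).
E°cell = E°cat − E°an = +1.07 − (−0.13) = +1.20 V; n = 2.
The balanced reaction is Br2(l) + Pb(s) → 2 Br-(aq) + Pb2+(aq), so Q = [Br-(aq)]^2·[Pb2+(aq)] = 1.4×10^−9 and log Q = −8.855.
Applying E = E° − (RT ln10/nF)·log Q gives +1.20 − (0.0592/2)(−8.855) = +1.462 V.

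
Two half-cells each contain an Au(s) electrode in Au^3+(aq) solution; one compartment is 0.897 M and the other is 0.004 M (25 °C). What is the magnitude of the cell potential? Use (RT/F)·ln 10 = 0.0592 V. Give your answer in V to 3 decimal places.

0.046 V

For a concentration cell E°cell = 0, since both electrodes use the same couple.
The compartment with the higher Au^3+(aq) concentration (0.897 M) acts as the cathode; ions are reduced there and produced at the dilute (0.004 M) anode.
With n = 3, Ecell = −(0.0592/3)·log([dilute]/[conc]) = −(0.0592/3)·log(0.004/0.897) = +0.046 V.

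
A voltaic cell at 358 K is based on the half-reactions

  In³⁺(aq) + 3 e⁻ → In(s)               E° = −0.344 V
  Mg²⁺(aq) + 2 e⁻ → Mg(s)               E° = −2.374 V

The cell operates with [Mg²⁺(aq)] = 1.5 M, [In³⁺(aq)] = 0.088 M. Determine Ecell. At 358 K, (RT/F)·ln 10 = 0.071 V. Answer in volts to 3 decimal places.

Since E°(In³⁺/In) > E°(Mg²⁺/Mg), In³⁺/In serves as the cathode.
E°cell = −0.344 − (−2.374) = +2.030 V, with n = 6 electrons transferred.
The balanced reaction is 2 In³⁺(aq) + 3 Mg(s) → 2 In(s) + 3 Mg²⁺(aq), so Q = [Mg²⁺(aq)]^3 / [In³⁺(aq)]^2 = 436 and log Q = 2.639.
By the Nernst equation, E = +2.030 − (0.071/6)·(2.639) = +1.999 V.

+1.999 V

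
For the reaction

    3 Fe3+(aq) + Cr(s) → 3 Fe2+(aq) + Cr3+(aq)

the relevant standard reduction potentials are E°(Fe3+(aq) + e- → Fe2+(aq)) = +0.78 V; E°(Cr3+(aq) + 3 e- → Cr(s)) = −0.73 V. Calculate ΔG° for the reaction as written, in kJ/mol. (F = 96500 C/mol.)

In the reaction as written Fe3+(aq) is reduced, so the Fe³⁺/Fe²⁺ couple is the cathode and Cr³⁺/Cr is the anode.
E°cell = +0.78 − (−0.73) = +1.51 V; balancing electrons gives n = 3.
ΔG° = −nFE°cell = −(3)(96500)(+1.51) J/mol = −437 kJ/mol.

−437 kJ/mol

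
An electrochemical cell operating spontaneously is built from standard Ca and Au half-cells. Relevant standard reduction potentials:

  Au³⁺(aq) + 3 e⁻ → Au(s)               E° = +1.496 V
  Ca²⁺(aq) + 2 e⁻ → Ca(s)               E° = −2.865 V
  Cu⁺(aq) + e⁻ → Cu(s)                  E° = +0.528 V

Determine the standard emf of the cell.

+4.361 V

Of the two couples in this cell, the one with the more positive reduction potential is reduced at the cathode: here that is Au³⁺/Au (+1.496 V); Ca²⁺/Ca (−2.865 V) is the anode.
E°cell = E°(cathode) − E°(anode) = +1.496 − (−2.865) = +4.361 V.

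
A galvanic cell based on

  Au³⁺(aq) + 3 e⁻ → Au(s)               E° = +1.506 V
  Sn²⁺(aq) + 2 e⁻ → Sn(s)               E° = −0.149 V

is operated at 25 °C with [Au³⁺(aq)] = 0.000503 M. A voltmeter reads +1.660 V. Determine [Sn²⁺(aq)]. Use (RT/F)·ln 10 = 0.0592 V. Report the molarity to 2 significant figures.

0.0043 M

Au³⁺/Au is the cathode (higher E°); E°cell = +1.506 − (−0.149) = +1.655 V with n = 6.
From the Nernst equation, log Q = n(E° − E)/0.0592 = 6·(+1.655 − (+1.660))/0.0592 = −0.507.
For 2 Au³⁺(aq) + 3 Sn(s) → 2 Au(s) + 3 Sn²⁺(aq), the reaction quotient is Q = [Sn²⁺(aq)]^3 / [Au³⁺(aq)]^2.
Isolating [Sn²⁺(aq)] in Q = 10^{−0.507} yields log [Sn²⁺(aq)] = −2.368, i.e. 0.0043 M.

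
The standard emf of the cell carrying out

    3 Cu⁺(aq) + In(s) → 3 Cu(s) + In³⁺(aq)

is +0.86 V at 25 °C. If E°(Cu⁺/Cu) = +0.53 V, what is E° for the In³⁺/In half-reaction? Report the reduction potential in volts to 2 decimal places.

−0.33 V

In the reaction as written the Cu⁺/Cu couple is reduced (cathode) and In³⁺/In is oxidized (anode), so E°cell = E°(Cu⁺/Cu) − E°(In³⁺/In).
E°(In³⁺/In) = E°(cathode) − E°cell = +0.53 − (+0.86) = −0.33 V.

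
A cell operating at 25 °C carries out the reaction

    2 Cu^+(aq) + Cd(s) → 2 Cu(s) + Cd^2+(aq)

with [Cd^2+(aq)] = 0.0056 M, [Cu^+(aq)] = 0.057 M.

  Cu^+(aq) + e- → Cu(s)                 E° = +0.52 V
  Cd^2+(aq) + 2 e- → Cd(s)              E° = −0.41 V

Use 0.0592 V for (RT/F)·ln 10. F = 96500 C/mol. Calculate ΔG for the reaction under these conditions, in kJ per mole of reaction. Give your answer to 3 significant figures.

The standard cell potential is +0.52 − (−0.41) = +0.93 V, with n = 2 electrons in the balanced equation.
The reaction quotient is [Cd^2+(aq)] / [Cu^+(aq)]^2 = 1.72; by Nernst, E = +0.93 − (0.0592/2)(0.236) = +0.9230 V.
Then ΔG = −nFE = −2 × 96500 × +0.9230 J/mol = −178 kJ/mol.

−178 kJ/mol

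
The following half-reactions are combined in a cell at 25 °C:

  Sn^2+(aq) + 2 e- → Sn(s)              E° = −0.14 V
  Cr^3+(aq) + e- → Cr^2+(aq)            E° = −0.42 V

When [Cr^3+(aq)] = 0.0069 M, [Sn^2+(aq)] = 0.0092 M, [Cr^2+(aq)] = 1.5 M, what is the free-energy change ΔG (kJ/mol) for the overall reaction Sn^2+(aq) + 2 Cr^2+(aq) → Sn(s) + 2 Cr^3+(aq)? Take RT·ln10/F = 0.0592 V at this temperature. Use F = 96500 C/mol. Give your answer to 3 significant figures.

−69.1 kJ/mol

With Sn²⁺/Sn reduced at the cathode, E°cell = −0.14 − (−0.42) = +0.28 V and n = 2.
The reaction quotient is [Cr^3+(aq)]^2 / ([Sn^2+(aq)]·[Cr^2+(aq)]^2) = 0.0023; by Nernst, E = +0.28 − (0.0592/2)(−2.638) = +0.3581 V.
Finally ΔG = −nFE = −(2)(96500 C/mol)(+0.3581 V) = −69.1 kJ/mol.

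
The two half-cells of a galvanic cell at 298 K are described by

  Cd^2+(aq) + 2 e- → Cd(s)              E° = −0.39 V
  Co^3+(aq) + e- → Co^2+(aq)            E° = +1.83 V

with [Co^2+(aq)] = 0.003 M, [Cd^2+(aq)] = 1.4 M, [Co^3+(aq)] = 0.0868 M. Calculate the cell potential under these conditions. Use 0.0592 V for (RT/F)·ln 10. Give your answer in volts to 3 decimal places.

+2.302 V

Co³⁺/Co²⁺ is reduced (cathode, E° = +1.83 V) and Cd²⁺/Cd is oxidized (anode).
E°cell = E°cat − E°an = +1.83 − (−0.39) = +2.22 V; n = 2.
Balancing gives 2 Co^3+(aq) + Cd(s) → 2 Co^2+(aq) + Cd^2+(aq); hence Q = ([Co^2+(aq)]^2·[Cd^2+(aq)]) / [Co^3+(aq)]^2 = 0.00167 (log Q = −2.777).
Applying E = E° − (RT ln10/nF)·log Q gives +2.22 − (0.0592/2)(−2.777) = +2.302 V.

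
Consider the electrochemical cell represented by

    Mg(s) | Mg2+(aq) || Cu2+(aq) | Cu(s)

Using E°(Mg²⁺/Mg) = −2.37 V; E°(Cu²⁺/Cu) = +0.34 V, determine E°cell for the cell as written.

+2.71 V

By convention the left-hand electrode in cell notation is the anode (oxidation) and the right-hand electrode is the cathode (reduction).
E°cell = E°(right) − E°(left) = +0.34 − (−2.37) = +2.71 V.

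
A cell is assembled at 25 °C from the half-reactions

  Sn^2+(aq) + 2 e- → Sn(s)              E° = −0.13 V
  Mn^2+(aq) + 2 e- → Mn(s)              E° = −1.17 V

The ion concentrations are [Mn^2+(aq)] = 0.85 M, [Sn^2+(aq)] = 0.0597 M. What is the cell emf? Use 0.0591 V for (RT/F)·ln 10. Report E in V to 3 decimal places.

+1.006 V

Since E°(Sn²⁺/Sn) > E°(Mn²⁺/Mn), Sn²⁺/Sn serves as the cathode.
The standard potential is −0.13 − (−1.17) = +1.04 V and the balanced reaction transfers n = 2 electrons.
Balancing gives Sn^2+(aq) + Mn(s) → Sn(s) + Mn^2+(aq); hence Q = [Mn^2+(aq)] / [Sn^2+(aq)] = 14.2 (log Q = 1.153).
E = E° − (0.0591/n)·log Q = +1.04 − (0.0591/2)(1.153) = +1.006 V.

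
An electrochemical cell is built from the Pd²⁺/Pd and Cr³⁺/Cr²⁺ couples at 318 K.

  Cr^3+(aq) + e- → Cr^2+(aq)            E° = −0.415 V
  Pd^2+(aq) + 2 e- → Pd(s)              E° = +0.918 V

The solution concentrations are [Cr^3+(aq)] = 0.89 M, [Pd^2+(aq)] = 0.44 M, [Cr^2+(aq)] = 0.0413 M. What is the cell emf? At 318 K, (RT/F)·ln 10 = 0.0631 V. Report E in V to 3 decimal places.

+1.238 V

Since E°(Pd²⁺/Pd) > E°(Cr³⁺/Cr²⁺), Pd²⁺/Pd serves as the cathode.
E°cell = E°cat − E°an = +0.918 − (−0.415) = +1.333 V; n = 2.
The balanced reaction is Pd^2+(aq) + 2 Cr^2+(aq) → Pd(s) + 2 Cr^3+(aq), so Q = [Cr^3+(aq)]^2 / ([Pd^2+(aq)]·[Cr^2+(aq)]^2) = 1.06×10^3 and log Q = 3.023.
By the Nernst equation, E = +1.333 − (0.0631/2)·(3.023) = +1.238 V.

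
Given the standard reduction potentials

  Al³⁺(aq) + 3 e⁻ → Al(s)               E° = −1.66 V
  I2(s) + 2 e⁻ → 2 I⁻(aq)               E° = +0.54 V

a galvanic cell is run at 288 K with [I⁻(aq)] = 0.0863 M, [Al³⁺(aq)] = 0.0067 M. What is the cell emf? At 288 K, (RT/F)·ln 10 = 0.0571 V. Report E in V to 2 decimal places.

+2.30 V

The I₂/I⁻ couple has the more positive E°, so it is the cathode; Al³⁺/Al is the anode.
The standard potential is +0.54 − (−1.66) = +2.20 V and the balanced reaction transfers n = 6 electrons.
The balanced reaction is 3 I2(s) + 2 Al(s) → 6 I⁻(aq) + 2 Al³⁺(aq), so Q = [I⁻(aq)]^6·[Al³⁺(aq)]^2 = 1.85×10^−11 and log Q = −10.732.
By the Nernst equation, E = +2.20 − (0.0571/6)·(−10.732) = +2.30 V.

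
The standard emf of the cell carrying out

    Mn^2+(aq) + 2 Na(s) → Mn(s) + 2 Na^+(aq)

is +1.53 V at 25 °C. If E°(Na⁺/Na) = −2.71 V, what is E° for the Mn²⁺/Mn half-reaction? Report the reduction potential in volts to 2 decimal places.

−1.18 V

In the reaction as written the Mn²⁺/Mn couple is reduced (cathode) and Na⁺/Na is oxidized (anode), so E°cell = E°(Mn²⁺/Mn) − E°(Na⁺/Na).
E°(Mn²⁺/Mn) = E°cell + E°(anode) = +1.53 + (−2.71) = −1.18 V.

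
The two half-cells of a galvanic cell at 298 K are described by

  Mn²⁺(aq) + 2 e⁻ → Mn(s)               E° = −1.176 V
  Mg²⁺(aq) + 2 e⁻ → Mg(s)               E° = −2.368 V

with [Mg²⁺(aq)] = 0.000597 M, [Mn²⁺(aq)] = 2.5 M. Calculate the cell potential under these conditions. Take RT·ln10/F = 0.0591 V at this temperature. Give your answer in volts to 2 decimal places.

+1.30 V

Mn²⁺/Mn is reduced (cathode, E° = −1.176 V) and Mg²⁺/Mg is oxidized (anode).
E°cell = −1.176 − (−2.368) = +1.192 V, with n = 2 electrons transferred.
Balancing gives Mn²⁺(aq) + Mg(s) → Mn(s) + Mg²⁺(aq); hence Q = [Mg²⁺(aq)] / [Mn²⁺(aq)] = 0.000239 (log Q = −3.622).
By the Nernst equation, E = +1.192 − (0.0591/2)·(−3.622) = +1.30 V.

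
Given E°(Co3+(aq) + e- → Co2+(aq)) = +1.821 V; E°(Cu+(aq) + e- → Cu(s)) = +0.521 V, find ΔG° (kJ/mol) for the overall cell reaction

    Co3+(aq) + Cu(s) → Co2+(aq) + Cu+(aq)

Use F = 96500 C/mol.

In the reaction as written Co3+(aq) is reduced, so the Co³⁺/Co²⁺ couple is the cathode and Cu⁺/Cu is the anode.
E°cell = +1.821 − (+0.521) = +1.300 V; balancing electrons gives n = 1.
ΔG° = −nFE°cell = −(1)(96500)(+1.300) J/mol = −125 kJ/mol.

−125 kJ/mol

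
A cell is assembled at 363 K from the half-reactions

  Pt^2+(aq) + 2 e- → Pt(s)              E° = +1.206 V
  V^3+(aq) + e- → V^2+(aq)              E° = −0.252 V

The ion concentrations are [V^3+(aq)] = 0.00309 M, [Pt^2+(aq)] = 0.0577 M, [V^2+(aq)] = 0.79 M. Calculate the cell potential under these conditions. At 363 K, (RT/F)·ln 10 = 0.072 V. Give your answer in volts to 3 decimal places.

+1.587 V

Pt²⁺/Pt is reduced (cathode, E° = +1.206 V) and V³⁺/V²⁺ is oxidized (anode).
The standard potential is +1.206 − (−0.252) = +1.458 V and the balanced reaction transfers n = 2 electrons.
For the overall reaction Pt^2+(aq) + 2 V^2+(aq) → Pt(s) + 2 V^3+(aq), Q = [V^3+(aq)]^2 / ([Pt^2+(aq)]·[V^2+(aq)]^2) = 0.000265, giving log Q = −3.577.
By the Nernst equation, E = +1.458 − (0.072/2)·(−3.577) = +1.587 V.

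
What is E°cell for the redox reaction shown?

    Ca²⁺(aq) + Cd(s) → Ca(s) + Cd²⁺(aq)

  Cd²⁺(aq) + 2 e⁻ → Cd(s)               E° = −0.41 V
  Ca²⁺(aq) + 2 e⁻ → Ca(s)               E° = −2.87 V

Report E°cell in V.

−2.46 V

Ca²⁺(aq) gains electrons, so the Ca²⁺/Ca couple is the cathode; the Cd²⁺/Cd couple is the anode.
E°cell = E°(cathode) − E°(anode) = −2.87 − (−0.41) = −2.46 V.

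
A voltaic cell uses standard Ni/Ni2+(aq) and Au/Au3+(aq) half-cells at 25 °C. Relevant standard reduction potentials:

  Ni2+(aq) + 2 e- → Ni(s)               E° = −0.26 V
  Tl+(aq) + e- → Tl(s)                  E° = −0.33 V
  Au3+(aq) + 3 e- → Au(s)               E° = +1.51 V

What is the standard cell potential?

Of the two couples in this cell, the one with the more positive reduction potential is reduced at the cathode: here that is Au³⁺/Au (+1.51 V); Ni²⁺/Ni (−0.26 V) is the anode.
E°cell = E°(cathode) − E°(anode) = +1.51 − (−0.26) = +1.77 V.

+1.77 V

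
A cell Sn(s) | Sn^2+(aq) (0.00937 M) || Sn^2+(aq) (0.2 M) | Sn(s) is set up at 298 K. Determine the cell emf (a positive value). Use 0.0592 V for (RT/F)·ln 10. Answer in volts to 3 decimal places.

For a concentration cell E°cell = 0, since both electrodes use the same couple.
The compartment with the higher Sn^2+(aq) concentration (0.2 M) acts as the cathode; ions are reduced there and produced at the dilute (0.00937 M) anode.
With n = 2, Ecell = −(0.0592/2)·log([dilute]/[conc]) = −(0.0592/2)·log(0.00937/0.2) = +0.039 V.

0.039 V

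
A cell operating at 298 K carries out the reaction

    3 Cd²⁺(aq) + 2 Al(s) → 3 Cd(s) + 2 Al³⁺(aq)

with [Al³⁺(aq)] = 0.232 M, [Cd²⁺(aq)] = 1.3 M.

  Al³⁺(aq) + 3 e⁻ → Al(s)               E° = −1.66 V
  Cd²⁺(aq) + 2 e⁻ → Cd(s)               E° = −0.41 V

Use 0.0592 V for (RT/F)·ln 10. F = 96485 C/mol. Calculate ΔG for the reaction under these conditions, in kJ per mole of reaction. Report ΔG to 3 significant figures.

−733 kJ/mol

With Cd²⁺/Cd reduced at the cathode, E°cell = −0.41 − (−1.66) = +1.25 V and n = 6.
The reaction quotient is [Al³⁺(aq)]^2 / [Cd²⁺(aq)]^3 = 0.0245; by Nernst, E = +1.25 − (0.0592/6)(−1.611) = +1.2659 V.
Finally ΔG = −nFE = −(6)(96485 C/mol)(+1.2659 V) = −733 kJ/mol.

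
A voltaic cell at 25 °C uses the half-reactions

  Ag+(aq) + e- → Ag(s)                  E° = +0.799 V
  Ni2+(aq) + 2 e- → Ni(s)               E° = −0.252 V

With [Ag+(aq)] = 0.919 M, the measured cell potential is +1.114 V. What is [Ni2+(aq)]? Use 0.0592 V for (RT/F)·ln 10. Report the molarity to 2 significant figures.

The Ag⁺/Ag couple has the larger reduction potential, so it is the cathode: E°cell = +0.799 − (−0.252) = +1.051 V and n = 2.
From the Nernst equation, log Q = n(E° − E)/0.0592 = 2·(+1.051 − (+1.114))/0.0592 = −2.128.
Balancing electrons gives 2 Ag+(aq) + Ni(s) → 2 Ag(s) + Ni2+(aq); thus Q = [Ni2+(aq)] / [Ag+(aq)]^2.
Solving for the unknown gives log [Ni2+(aq)] = −2.201, so [Ni2+(aq)] ≈ 0.0063 M.

0.0063 M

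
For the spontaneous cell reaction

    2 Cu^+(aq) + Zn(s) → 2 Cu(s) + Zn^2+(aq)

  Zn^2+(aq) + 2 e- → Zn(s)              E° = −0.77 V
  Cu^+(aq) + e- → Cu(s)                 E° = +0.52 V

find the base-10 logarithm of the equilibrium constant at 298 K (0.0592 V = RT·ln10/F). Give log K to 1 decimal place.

log K = 43.6

The Cu⁺/Cu couple is reduced (cathode); E°cell = +0.52 − (−0.77) = +1.29 V with n = 2.
At equilibrium E = 0, so log K = nE°cell / 0.0592 = (2)(+1.29) / 0.0592 = 43.6.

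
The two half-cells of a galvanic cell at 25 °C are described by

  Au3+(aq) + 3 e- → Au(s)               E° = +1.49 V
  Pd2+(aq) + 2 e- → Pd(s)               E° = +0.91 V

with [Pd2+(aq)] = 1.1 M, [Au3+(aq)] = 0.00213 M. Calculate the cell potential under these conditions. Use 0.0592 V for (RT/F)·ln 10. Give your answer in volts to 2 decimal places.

+0.53 V

The Au³⁺/Au couple has the more positive E°, so it is the cathode; Pd²⁺/Pd is the anode.
E°cell = +1.49 − (+0.91) = +0.58 V, with n = 6 electrons transferred.
The balanced reaction is 2 Au3+(aq) + 3 Pd(s) → 2 Au(s) + 3 Pd2+(aq), so Q = [Pd2+(aq)]^3 / [Au3+(aq)]^2 = 2.93×10^5 and log Q = 5.467.
By the Nernst equation, E = +0.58 − (0.0592/6)·(5.467) = +0.53 V.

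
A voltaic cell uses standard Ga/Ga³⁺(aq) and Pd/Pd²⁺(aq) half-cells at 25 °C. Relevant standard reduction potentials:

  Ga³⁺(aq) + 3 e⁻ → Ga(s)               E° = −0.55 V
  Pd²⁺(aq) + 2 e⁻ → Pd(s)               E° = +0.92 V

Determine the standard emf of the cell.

+1.47 V

The Pd²⁺/Pd couple has the higher E°, so Pd ion is reduced (cathode) and Ga is oxidized (anode).
E°cell = E°(cathode) − E°(anode) = +0.92 − (−0.55) = +1.47 V.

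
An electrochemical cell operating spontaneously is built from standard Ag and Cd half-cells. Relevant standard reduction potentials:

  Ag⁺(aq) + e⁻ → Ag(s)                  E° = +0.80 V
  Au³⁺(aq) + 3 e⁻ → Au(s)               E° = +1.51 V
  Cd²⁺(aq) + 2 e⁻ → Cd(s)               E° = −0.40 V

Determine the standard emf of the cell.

+1.20 V

The Ag⁺/Ag couple has the higher E°, so Ag ion is reduced (cathode) and Cd is oxidized (anode).
E°cell = E°(cathode) − E°(anode) = +0.80 − (−0.40) = +1.20 V.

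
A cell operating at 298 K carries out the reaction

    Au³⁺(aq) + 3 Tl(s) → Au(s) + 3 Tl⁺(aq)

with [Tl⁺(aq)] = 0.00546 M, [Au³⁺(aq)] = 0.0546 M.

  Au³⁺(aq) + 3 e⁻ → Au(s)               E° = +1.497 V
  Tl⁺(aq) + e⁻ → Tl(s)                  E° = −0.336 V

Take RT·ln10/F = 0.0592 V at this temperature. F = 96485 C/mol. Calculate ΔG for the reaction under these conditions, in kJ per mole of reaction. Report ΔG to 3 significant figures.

With Au³⁺/Au reduced at the cathode, E°cell = +1.497 − (−0.336) = +1.833 V and n = 3.
Q = [Tl⁺(aq)]^3 / [Au³⁺(aq)] = 2.98×10^−6, so log Q = −5.526 and E = +1.833 − (0.0592/3)(−5.526) = +1.9420 V.
Then ΔG = −nFE = −3 × 96485 × +1.9420 J/mol = −562 kJ/mol.

−562 kJ/mol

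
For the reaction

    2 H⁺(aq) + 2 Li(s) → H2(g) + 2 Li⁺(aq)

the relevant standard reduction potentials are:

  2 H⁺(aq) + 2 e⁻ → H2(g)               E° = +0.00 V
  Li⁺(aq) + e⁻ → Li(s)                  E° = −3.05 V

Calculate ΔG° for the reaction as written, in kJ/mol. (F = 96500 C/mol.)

In the reaction as written H⁺(aq) is reduced, so the 2H⁺/H₂ couple is the cathode and Li⁺/Li is the anode.
E°cell = +0.00 − (−3.05) = +3.05 V; balancing electrons gives n = 2.
ΔG° = −nFE°cell = −(2)(96500)(+3.05) J/mol = −589 kJ/mol.

−589 kJ/mol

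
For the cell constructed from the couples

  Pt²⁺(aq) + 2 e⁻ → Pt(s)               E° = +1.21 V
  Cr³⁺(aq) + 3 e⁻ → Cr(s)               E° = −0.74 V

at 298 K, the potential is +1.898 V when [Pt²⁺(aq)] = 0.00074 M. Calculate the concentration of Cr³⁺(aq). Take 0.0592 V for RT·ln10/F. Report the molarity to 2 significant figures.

With Pt²⁺/Pt at the cathode and Cr³⁺/Cr at the anode, E°cell = +1.21 − (−0.74) = +1.95 V (n = 6).
Rearranging E = E° − (0.0592/n)·log Q gives log Q = 6(+1.95 − (+1.898))/0.0592 = 5.270.
Balancing electrons gives 3 Pt²⁺(aq) + 2 Cr(s) → 3 Pt(s) + 2 Cr³⁺(aq); thus Q = [Cr³⁺(aq)]^2 / [Pt²⁺(aq)]^3.
Isolating [Cr³⁺(aq)] in Q = 10^{5.270} yields log [Cr³⁺(aq)] = −2.061, i.e. 0.0087 M.

0.0087 M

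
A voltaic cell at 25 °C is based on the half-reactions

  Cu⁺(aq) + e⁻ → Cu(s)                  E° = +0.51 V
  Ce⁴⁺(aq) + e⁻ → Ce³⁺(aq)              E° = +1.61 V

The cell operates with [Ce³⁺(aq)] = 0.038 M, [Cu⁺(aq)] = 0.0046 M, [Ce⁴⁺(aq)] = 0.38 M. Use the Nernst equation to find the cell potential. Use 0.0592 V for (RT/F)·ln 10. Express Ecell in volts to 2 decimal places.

+1.30 V

The Ce⁴⁺/Ce³⁺ couple has the more positive E°, so it is the cathode; Cu⁺/Cu is the anode.
E°cell = +1.61 − (+0.51) = +1.10 V, with n = 1 electron transferred.
The balanced reaction is Ce⁴⁺(aq) + Cu(s) → Ce³⁺(aq) + Cu⁺(aq), so Q = ([Ce³⁺(aq)]·[Cu⁺(aq)]) / [Ce⁴⁺(aq)] = 0.00046 and log Q = −3.337.
By the Nernst equation, E = +1.10 − (0.0592/1)·(−3.337) = +1.30 V.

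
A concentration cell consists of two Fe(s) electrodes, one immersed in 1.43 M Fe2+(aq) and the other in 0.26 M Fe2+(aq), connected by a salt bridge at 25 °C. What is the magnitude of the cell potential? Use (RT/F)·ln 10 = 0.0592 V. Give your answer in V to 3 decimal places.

For a concentration cell E°cell = 0, since both electrodes use the same couple.
The compartment with the higher Fe2+(aq) concentration (1.43 M) acts as the cathode; ions are reduced there and produced at the dilute (0.26 M) anode.
With n = 2, Ecell = −(0.0592/2)·log([dilute]/[conc]) = −(0.0592/2)·log(0.26/1.43) = +0.022 V.

0.022 V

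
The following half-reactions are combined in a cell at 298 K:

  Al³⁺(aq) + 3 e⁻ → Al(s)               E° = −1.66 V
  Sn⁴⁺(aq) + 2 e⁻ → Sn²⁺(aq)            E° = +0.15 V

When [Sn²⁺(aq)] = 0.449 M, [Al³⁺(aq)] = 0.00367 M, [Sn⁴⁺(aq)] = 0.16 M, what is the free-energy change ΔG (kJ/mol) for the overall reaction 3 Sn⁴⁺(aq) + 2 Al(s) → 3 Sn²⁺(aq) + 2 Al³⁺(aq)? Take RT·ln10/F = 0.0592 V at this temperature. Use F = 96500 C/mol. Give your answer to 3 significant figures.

E°cell = +0.15 − (−1.66) = +1.81 V; the balanced reaction transfers n = 6 electrons.
The reaction quotient is ([Sn²⁺(aq)]^3·[Al³⁺(aq)]^2) / [Sn⁴⁺(aq)]^3 = 0.000298; by Nernst, E = +1.81 − (0.0592/6)(−3.526) = +1.8448 V.
Finally ΔG = −nFE = −(6)(96500 C/mol)(+1.8448 V) = −1070 kJ/mol.

−1070 kJ/mol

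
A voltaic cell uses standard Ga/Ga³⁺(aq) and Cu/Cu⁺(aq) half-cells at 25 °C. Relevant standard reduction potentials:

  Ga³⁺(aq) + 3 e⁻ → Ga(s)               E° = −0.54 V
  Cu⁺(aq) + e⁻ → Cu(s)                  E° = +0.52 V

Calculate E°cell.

Of the two couples in this cell, the one with the more positive reduction potential is reduced at the cathode: here that is Cu⁺/Cu (+0.52 V); Ga³⁺/Ga (−0.54 V) is the anode.
E°cell = E°(cathode) − E°(anode) = +0.52 − (−0.54) = +1.06 V.

+1.06 V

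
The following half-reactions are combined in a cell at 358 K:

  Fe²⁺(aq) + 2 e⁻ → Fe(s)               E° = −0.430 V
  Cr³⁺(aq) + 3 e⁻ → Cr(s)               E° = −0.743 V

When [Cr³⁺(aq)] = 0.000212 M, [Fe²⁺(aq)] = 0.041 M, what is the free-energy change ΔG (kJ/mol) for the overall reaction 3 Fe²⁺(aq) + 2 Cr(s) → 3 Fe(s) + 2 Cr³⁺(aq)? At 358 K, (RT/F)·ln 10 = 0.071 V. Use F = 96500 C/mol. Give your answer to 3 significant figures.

−203 kJ/mol

The standard cell potential is −0.430 − (−0.743) = +0.313 V, with n = 6 electrons in the balanced equation.
Here Q = [Cr³⁺(aq)]^2 / [Fe²⁺(aq)]^3 = 0.000652 (log Q = −3.186), giving E = +0.313 − (0.071/6)·(−3.186) = +0.3507 V.
ΔG = −nFE = −(6)(96500)(+0.3507) J/mol = −203 kJ/mol.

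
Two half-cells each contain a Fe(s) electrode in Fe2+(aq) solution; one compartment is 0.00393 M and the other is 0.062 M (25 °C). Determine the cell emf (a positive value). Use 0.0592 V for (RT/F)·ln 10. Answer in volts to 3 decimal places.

For a concentration cell E°cell = 0, since both electrodes use the same couple.
The compartment with the higher Fe2+(aq) concentration (0.062 M) acts as the cathode; ions are reduced there and produced at the dilute (0.00393 M) anode.
With n = 2, Ecell = −(0.0592/2)·log([dilute]/[conc]) = −(0.0592/2)·log(0.00393/0.062) = +0.035 V.

0.035 V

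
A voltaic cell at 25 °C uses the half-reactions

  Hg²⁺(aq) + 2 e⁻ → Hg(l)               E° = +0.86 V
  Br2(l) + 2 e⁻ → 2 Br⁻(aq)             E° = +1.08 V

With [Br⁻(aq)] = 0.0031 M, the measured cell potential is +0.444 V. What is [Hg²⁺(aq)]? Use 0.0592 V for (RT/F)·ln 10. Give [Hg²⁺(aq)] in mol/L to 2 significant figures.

The Br₂/Br⁻ couple has the larger reduction potential, so it is the cathode: E°cell = +1.08 − (+0.86) = +0.22 V and n = 2.
Since E = E° − (0.0592/n)·log Q, log Q = n(E° − E)/0.0592 = −7.568.
For Br2(l) + Hg(l) → 2 Br⁻(aq) + Hg²⁺(aq), the reaction quotient is Q = [Br⁻(aq)]^2·[Hg²⁺(aq)].
Substituting the known concentrations and solving, log [Hg²⁺(aq)] = −2.551 and [Hg²⁺(aq)] = 0.0028 M.

0.0028 M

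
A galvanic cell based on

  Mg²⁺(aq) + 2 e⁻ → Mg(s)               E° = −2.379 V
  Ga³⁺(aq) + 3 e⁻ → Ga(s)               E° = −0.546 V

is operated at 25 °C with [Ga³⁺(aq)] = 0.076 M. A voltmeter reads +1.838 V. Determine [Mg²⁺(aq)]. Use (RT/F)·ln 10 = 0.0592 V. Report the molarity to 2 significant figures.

With Ga³⁺/Ga at the cathode and Mg²⁺/Mg at the anode, E°cell = −0.546 − (−2.379) = +1.833 V (n = 6).
Rearranging E = E° − (0.0592/n)·log Q gives log Q = 6(+1.833 − (+1.838))/0.0592 = −0.507.
The balanced reaction is 2 Ga³⁺(aq) + 3 Mg(s) → 2 Ga(s) + 3 Mg²⁺(aq), so Q = [Mg²⁺(aq)]^3 / [Ga³⁺(aq)]^2.
Isolating [Mg²⁺(aq)] in Q = 10^{−0.507} yields log [Mg²⁺(aq)] = −0.915, i.e. 0.12 M.

0.12 M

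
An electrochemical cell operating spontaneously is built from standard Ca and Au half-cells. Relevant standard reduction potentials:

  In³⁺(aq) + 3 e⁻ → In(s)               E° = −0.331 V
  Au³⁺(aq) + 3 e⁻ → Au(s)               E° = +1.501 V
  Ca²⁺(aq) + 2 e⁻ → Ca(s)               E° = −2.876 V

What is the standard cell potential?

Of the two couples in this cell, the one with the more positive reduction potential is reduced at the cathode: here that is Au³⁺/Au (+1.501 V); Ca²⁺/Ca (−2.876 V) is the anode.
E°cell = E°(cathode) − E°(anode) = +1.501 − (−2.876) = +4.377 V.

+4.377 V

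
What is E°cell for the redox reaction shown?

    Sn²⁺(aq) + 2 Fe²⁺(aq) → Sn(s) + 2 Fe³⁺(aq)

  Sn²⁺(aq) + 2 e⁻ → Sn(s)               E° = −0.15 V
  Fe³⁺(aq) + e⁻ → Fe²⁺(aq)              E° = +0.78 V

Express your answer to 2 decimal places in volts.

In the reaction as written, Sn²⁺(aq) is reduced (cathode) and Fe³⁺(aq) is produced by oxidation at the anode.
E°cell = E°(cathode) − E°(anode) = −0.15 − (+0.78) = −0.93 V.
The negative E°cell means the reaction is non-spontaneous in the direction written.

−0.93 V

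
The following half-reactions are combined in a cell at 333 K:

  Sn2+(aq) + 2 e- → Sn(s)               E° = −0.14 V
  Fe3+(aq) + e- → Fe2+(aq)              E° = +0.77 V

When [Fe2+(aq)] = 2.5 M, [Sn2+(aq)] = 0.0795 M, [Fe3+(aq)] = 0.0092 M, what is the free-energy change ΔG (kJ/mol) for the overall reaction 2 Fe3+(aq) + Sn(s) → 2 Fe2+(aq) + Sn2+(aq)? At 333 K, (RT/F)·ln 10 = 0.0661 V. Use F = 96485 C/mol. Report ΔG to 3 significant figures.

The standard cell potential is +0.77 − (−0.14) = +0.91 V, with n = 2 electrons in the balanced equation.
Here Q = ([Fe2+(aq)]^2·[Sn2+(aq)]) / [Fe3+(aq)]^2 = 5.87×10^3 (log Q = 3.769), giving E = +0.91 − (0.0661/2)·(3.769) = +0.7854 V.
ΔG = −nFE = −(2)(96485)(+0.7854) J/mol = −152 kJ/mol.

−152 kJ/mol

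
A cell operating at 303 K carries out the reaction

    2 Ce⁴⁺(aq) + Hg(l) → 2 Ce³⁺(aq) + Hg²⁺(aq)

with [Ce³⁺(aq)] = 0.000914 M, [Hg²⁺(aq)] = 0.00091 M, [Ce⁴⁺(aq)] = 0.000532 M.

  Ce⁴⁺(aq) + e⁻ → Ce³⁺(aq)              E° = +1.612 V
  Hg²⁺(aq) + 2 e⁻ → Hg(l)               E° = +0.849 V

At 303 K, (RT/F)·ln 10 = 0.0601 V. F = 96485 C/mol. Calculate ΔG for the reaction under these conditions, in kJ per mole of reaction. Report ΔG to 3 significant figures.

With Ce⁴⁺/Ce³⁺ reduced at the cathode, E°cell = +1.612 − (+0.849) = +0.763 V and n = 2.
Q = ([Ce³⁺(aq)]^2·[Hg²⁺(aq)]) / [Ce⁴⁺(aq)]^2 = 0.00269, so log Q = −2.571 and E = +0.763 − (0.0601/2)(−2.571) = +0.8403 V.
ΔG = −nFE = −(2)(96485)(+0.8403) J/mol = −162 kJ/mol.

−162 kJ/mol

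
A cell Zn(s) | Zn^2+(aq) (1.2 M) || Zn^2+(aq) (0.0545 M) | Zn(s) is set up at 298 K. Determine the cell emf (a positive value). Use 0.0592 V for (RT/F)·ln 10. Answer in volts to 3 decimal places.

For a concentration cell E°cell = 0, since both electrodes use the same couple.
The compartment with the higher Zn^2+(aq) concentration (1.2 M) acts as the cathode; ions are reduced there and produced at the dilute (0.0545 M) anode.
With n = 2, Ecell = −(0.0592/2)·log([dilute]/[conc]) = −(0.0592/2)·log(0.0545/1.2) = +0.040 V.

0.040 V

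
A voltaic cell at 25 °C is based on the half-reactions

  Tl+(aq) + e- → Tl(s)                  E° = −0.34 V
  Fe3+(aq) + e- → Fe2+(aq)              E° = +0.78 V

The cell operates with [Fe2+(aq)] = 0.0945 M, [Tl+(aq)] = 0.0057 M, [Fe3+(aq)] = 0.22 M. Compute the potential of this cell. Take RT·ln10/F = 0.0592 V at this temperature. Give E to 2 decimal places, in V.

+1.27 V

Fe³⁺/Fe²⁺ is reduced (cathode, E° = +0.78 V) and Tl⁺/Tl is oxidized (anode).
E°cell = +0.78 − (−0.34) = +1.12 V, with n = 1 electron transferred.
Balancing gives Fe3+(aq) + Tl(s) → Fe2+(aq) + Tl+(aq); hence Q = ([Fe2+(aq)]·[Tl+(aq)]) / [Fe3+(aq)] = 0.00245 (log Q = −2.611).
By the Nernst equation, E = +1.12 − (0.0592/1)·(−2.611) = +1.27 V.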